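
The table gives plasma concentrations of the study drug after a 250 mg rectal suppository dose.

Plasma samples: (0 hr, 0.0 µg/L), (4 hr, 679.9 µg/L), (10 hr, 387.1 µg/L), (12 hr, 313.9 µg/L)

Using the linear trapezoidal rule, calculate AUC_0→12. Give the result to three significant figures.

Trapezoidal AUC_0→12:
  [0→4]: (0.0+679.9)/2 × 4 = 1359.8
  [4→10]: (679.9+387.1)/2 × 6 = 3201.0
  [10→12]: (387.1+313.9)/2 × 2 = 701.0
  Sum = 5261.8 µg/L·hr

AUC = 5260 µg/L·hr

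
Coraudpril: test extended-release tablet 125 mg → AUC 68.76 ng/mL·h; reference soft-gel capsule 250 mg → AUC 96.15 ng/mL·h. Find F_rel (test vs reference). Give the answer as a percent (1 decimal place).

F_rel = 143.0%

F_rel = (AUC_test/D_test) / (AUC_ref/D_ref)
      = (68.76/125) / (96.15/250)
      = 0.55008 / 0.3846 = 1.4303 = 143.03%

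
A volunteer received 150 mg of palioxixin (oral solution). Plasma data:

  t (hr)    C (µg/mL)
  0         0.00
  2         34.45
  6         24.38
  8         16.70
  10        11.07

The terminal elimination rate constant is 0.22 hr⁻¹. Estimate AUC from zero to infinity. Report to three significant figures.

AUC = 271 µg/mL·hr

Trapezoidal AUC_0→10:
  [0→2]: (0.00+34.45)/2 × 2 = 34.45
  [2→6]: (34.45+24.38)/2 × 4 = 117.66
  [6→8]: (24.38+16.70)/2 × 2 = 41.08
  [8→10]: (16.70+11.07)/2 × 2 = 27.77
  Sum = 220.96 µg/mL·hr
Extrapolated tail: C_last / k_e = 11.07 / 0.22 = 50.318
AUC_0→∞ = 220.96 + 50.318 = 271.278 µg/mL·hr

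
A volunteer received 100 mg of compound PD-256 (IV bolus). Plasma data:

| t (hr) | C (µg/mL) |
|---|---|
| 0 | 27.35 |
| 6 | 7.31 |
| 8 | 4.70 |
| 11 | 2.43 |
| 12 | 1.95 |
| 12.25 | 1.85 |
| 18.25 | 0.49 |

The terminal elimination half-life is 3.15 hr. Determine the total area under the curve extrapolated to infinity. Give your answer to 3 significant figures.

Trapezoidal AUC_0→18.25:
  [0→6]: (27.35+7.31)/2 × 6 = 103.98
  [6→8]: (7.31+4.70)/2 × 2 = 12.01
  [8→11]: (4.70+2.43)/2 × 3 = 10.695
  [11→12]: (2.43+1.95)/2 × 1 = 2.19
  [12→12.25]: (1.95+1.85)/2 × 0.25 = 0.475
  [12.25→18.25]: (1.85+0.49)/2 × 6 = 7.02
  Sum = 136.37 µg/mL·hr
k_e = ln2 / t½ = 0.693147 / 3.15 = 0.2200 hr^-1
Extrapolated tail: C_last / k_e = 0.49 / 0.22 = 2.227
AUC_0→∞ = 136.37 + 2.227 = 138.597 µg/mL·hr

AUC = 139 µg/mL·hr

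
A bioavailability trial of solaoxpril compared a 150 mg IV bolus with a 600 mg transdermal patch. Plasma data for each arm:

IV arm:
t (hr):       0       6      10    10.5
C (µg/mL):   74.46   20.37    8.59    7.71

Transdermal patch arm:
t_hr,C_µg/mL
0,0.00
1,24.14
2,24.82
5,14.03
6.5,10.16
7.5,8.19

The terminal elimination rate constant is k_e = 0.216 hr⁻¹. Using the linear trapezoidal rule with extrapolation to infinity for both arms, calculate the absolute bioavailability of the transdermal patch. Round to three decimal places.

F = 0.105

Trapezoidal AUC_0→10.5 (IV):
  [0→6]: (74.46+20.37)/2 × 6 = 284.49
  [6→10]: (20.37+8.59)/2 × 4 = 57.92
  [10→10.5]: (8.59+7.71)/2 × 0.5 = 4.075
  Sum = 346.485 µg/mL·hr
IV tail: 7.71/0.216 = 35.694; AUC_iv,0→∞ = 346.485 + 35.694 = 382.179 µg/mL·hr
Trapezoidal AUC_0→7.5 (transdermal patch):
  [0→1]: (0.00+24.14)/2 × 1 = 12.07
  [1→2]: (24.14+24.82)/2 × 1 = 24.48
  [2→5]: (24.82+14.03)/2 × 3 = 58.275
  [5→6.5]: (14.03+10.16)/2 × 1.5 = 18.1425
  [6.5→7.5]: (10.16+8.19)/2 × 1 = 9.175
  Sum = 122.1425 µg/mL·hr
transdermal patch tail: 8.19/0.216 = 37.917; AUC_ev,0→∞ = 122.1425 + 37.917 = 160.0595 µg/mL·hr
F = (AUC_ev/D_ev)/(AUC_iv/D_iv) = (160.0595/600)/(382.179/150) = 0.266766/2.54786 = 0.1047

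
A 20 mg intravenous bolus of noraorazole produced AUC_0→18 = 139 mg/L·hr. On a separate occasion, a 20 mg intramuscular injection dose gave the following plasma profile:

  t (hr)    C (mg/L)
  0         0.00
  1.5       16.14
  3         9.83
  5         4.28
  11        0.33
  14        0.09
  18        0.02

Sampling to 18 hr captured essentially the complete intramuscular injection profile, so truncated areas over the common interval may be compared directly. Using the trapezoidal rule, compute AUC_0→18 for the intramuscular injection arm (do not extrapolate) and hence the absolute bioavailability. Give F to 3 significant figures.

F = 0.434

Trapezoidal AUC_0→18 (intramuscular injection):
  [0→1.5]: (0.00+16.14)/2 × 1.5 = 12.105
  [1.5→3]: (16.14+9.83)/2 × 1.5 = 19.4775
  [3→5]: (9.83+4.28)/2 × 2 = 14.11
  [5→11]: (4.28+0.33)/2 × 6 = 13.83
  [11→14]: (0.33+0.09)/2 × 3 = 0.63
  [14→18]: (0.09+0.02)/2 × 4 = 0.22
  Sum = 60.3725 mg/L·hr
F = (AUC_ev/D_ev)/(AUC_iv/D_iv) = (60.3725/20)/(139/20) = 3.018625/6.95 = 0.4343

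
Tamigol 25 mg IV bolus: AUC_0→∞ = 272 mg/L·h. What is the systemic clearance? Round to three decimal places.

CL = 0.092 L/h

CL = Dose_iv / AUC_0→∞
   = 25 / 272 = 0.0919118 L/h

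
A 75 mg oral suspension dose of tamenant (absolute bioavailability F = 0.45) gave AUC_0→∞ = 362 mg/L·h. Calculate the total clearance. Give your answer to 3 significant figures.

CL = 0.0932 L/h

CL = F × Dose / AUC_0→∞
   = 0.45 × 75 / 362 = 0.093232 L/h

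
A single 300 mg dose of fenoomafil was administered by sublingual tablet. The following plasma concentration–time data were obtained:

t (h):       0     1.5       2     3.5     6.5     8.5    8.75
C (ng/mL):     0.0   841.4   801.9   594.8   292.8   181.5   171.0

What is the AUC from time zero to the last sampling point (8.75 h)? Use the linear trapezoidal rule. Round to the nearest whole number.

Trapezoidal AUC_0→8.75:
  [0→1.5]: (0.0+841.4)/2 × 1.5 = 631.05
  [1.5→2]: (841.4+801.9)/2 × 0.5 = 410.825
  [2→3.5]: (801.9+594.8)/2 × 1.5 = 1047.525
  [3.5→6.5]: (594.8+292.8)/2 × 3 = 1331.4
  [6.5→8.5]: (292.8+181.5)/2 × 2 = 474.3
  [8.5→8.75]: (181.5+171.0)/2 × 0.25 = 44.0625
  Sum = 3939.1625 ng/mL·h

AUC = 3939 ng/mL·h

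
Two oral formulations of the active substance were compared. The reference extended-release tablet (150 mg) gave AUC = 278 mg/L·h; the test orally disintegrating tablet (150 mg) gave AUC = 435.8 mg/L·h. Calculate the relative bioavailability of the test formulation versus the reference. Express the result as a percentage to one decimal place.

F_rel = 156.8%

F_rel = (AUC_test/D_test) / (AUC_ref/D_ref)
      = (435.8/150) / (278/150)
      = 2.90533 / 1.85333 = 1.5676 = 156.76%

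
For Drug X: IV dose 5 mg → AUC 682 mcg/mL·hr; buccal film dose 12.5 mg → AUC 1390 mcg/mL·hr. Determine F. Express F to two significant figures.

F = 0.82

F = (AUC_ev / D_ev) / (AUC_iv / D_iv)
  = (1390/12.5) / (682/5)
  = 111.2 / 136.4 = 0.8152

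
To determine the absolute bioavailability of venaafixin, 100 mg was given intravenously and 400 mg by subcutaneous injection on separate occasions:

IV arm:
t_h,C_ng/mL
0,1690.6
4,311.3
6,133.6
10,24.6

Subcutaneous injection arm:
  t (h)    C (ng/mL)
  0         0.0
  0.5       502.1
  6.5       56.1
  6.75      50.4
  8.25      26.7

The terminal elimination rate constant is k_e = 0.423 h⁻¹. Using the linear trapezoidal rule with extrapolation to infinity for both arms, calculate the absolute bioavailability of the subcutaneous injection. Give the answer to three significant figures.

F = 0.100

Trapezoidal AUC_0→10 (IV):
  [0→4]: (1690.6+311.3)/2 × 4 = 4003.8
  [4→6]: (311.3+133.6)/2 × 2 = 444.9
  [6→10]: (133.6+24.6)/2 × 4 = 316.4
  Sum = 4765.1 ng/mL·h
IV tail: 24.6/0.423 = 58.156; AUC_iv,0→∞ = 4765.1 + 58.156 = 4823.256 ng/mL·h
Trapezoidal AUC_0→8.25 (subcutaneous injection):
  [0→0.5]: (0.0+502.1)/2 × 0.5 = 125.525
  [0.5→6.5]: (502.1+56.1)/2 × 6 = 1674.6
  [6.5→6.75]: (56.1+50.4)/2 × 0.25 = 13.3125
  [6.75→8.25]: (50.4+26.7)/2 × 1.5 = 57.825
  Sum = 1871.2625 ng/mL·h
subcutaneous injection tail: 26.7/0.423 = 63.121; AUC_ev,0→∞ = 1871.2625 + 63.121 = 1934.3835 ng/mL·h
F = (AUC_ev/D_ev)/(AUC_iv/D_iv) = (1934.3835/400)/(4823.256/100) = 4.83596/48.23256 = 0.1003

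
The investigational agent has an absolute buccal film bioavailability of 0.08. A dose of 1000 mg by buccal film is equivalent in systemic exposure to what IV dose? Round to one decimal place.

D_iv = 80.0 mg

Systemic exposure from an extravascular dose = F × D_ev, so the equivalent IV dose is F × D_ev.
D_iv = F × D_ev = 0.08 × 1000 = 80 mg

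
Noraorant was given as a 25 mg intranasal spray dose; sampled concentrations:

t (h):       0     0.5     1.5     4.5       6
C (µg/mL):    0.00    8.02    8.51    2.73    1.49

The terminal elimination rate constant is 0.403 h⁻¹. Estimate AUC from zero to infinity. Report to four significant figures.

Trapezoidal AUC_0→6:
  [0→0.5]: (0.00+8.02)/2 × 0.5 = 2.005
  [0.5→1.5]: (8.02+8.51)/2 × 1 = 8.265
  [1.5→4.5]: (8.51+2.73)/2 × 3 = 16.86
  [4.5→6]: (2.73+1.49)/2 × 1.5 = 3.165
  Sum = 30.295 µg/mL·h
Extrapolated tail: C_last / k_e = 1.49 / 0.403 = 3.697
AUC_0→∞ = 30.295 + 3.697 = 33.992 µg/mL·h

AUC = 33.99 µg/mL·h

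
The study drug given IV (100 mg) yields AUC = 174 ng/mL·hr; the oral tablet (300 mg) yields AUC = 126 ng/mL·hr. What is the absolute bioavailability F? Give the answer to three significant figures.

F = (AUC_ev / D_ev) / (AUC_iv / D_iv)
  = (126/300) / (174/100)
  = 0.42 / 1.74 = 0.2414

F = 0.241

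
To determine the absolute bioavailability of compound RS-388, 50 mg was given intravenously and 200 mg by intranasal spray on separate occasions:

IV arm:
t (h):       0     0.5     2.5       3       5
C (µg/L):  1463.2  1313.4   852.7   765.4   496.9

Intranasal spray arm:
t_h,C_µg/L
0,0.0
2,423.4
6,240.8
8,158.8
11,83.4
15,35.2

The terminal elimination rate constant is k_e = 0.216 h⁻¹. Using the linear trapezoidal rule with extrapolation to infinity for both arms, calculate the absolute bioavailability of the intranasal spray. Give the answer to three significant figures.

F = 0.107

Trapezoidal AUC_0→5 (IV):
  [0→0.5]: (1463.2+1313.4)/2 × 0.5 = 694.15
  [0.5→2.5]: (1313.4+852.7)/2 × 2 = 2166.1
  [2.5→3]: (852.7+765.4)/2 × 0.5 = 404.525
  [3→5]: (765.4+496.9)/2 × 2 = 1262.3
  Sum = 4527.075 µg/L·h
IV tail: 496.9/0.216 = 2300.463; AUC_iv,0→∞ = 4527.075 + 2300.463 = 6827.538 µg/L·h
Trapezoidal AUC_0→15 (intranasal spray):
  [0→2]: (0.0+423.4)/2 × 2 = 423.4
  [2→6]: (423.4+240.8)/2 × 4 = 1328.4
  [6→8]: (240.8+158.8)/2 × 2 = 399.6
  [8→11]: (158.8+83.4)/2 × 3 = 363.3
  [11→15]: (83.4+35.2)/2 × 4 = 237.2
  Sum = 2751.9 µg/L·h
intranasal spray tail: 35.2/0.216 = 162.963; AUC_ev,0→∞ = 2751.9 + 162.963 = 2914.863 µg/L·h
F = (AUC_ev/D_ev)/(AUC_iv/D_iv) = (2914.863/200)/(6827.538/50) = 14.574315/136.55076 = 0.1067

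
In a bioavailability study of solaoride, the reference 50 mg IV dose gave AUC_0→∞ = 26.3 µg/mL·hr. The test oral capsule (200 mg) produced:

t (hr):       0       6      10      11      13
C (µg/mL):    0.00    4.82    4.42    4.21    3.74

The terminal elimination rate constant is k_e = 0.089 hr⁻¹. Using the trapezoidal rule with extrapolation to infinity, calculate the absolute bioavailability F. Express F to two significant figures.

Trapezoidal AUC_0→13 (oral capsule):
  [0→6]: (0.00+4.82)/2 × 6 = 14.46
  [6→10]: (4.82+4.42)/2 × 4 = 18.48
  [10→11]: (4.42+4.21)/2 × 1 = 4.315
  [11→13]: (4.21+3.74)/2 × 2 = 7.95
  Sum = 45.205 µg/mL·hr
Tail: C_last/k_e = 3.74/0.089 = 42.022
AUC_0→∞ (oral capsule) = 45.205 + 42.022 = 87.227 µg/mL·hr
F = (AUC_ev/D_ev)/(AUC_iv/D_iv) = (87.227/200)/(26.3/50) = 0.436135/0.526 = 0.8292

F = 0.83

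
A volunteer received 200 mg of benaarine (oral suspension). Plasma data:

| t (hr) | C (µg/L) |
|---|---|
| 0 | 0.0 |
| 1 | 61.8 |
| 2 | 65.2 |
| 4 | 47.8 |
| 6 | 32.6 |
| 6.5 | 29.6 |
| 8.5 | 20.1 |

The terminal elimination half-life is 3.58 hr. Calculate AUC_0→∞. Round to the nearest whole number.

Trapezoidal AUC_0→8.5:
  [0→1]: (0.0+61.8)/2 × 1 = 30.9
  [1→2]: (61.8+65.2)/2 × 1 = 63.5
  [2→4]: (65.2+47.8)/2 × 2 = 113.0
  [4→6]: (47.8+32.6)/2 × 2 = 80.4
  [6→6.5]: (32.6+29.6)/2 × 0.5 = 15.55
  [6.5→8.5]: (29.6+20.1)/2 × 2 = 49.7
  Sum = 353.05 µg/L·hr
k_e = ln2 / t½ = 0.693147 / 3.58 = 0.1936 hr^-1
Extrapolated tail: C_last / k_e = 20.1 / 0.1936 = 103.822
AUC_0→∞ = 353.05 + 103.822 = 456.872 µg/L·hr

AUC = 457 µg/L·hr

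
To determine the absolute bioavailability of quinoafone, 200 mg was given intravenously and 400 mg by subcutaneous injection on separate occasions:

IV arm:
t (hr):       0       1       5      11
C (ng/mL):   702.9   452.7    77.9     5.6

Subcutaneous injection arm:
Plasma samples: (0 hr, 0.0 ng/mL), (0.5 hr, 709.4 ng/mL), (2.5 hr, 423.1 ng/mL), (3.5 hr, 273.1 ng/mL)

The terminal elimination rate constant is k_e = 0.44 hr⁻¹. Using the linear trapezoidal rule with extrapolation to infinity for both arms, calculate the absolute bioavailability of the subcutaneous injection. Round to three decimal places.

F = 0.599

Trapezoidal AUC_0→11 (IV):
  [0→1]: (702.9+452.7)/2 × 1 = 577.8
  [1→5]: (452.7+77.9)/2 × 4 = 1061.2
  [5→11]: (77.9+5.6)/2 × 6 = 250.5
  Sum = 1889.5 ng/mL·hr
IV tail: 5.6/0.44 = 12.727; AUC_iv,0→∞ = 1889.5 + 12.727 = 1902.227 ng/mL·hr
Trapezoidal AUC_0→3.5 (subcutaneous injection):
  [0→0.5]: (0.0+709.4)/2 × 0.5 = 177.35
  [0.5→2.5]: (709.4+423.1)/2 × 2 = 1132.5
  [2.5→3.5]: (423.1+273.1)/2 × 1 = 348.1
  Sum = 1657.95 ng/mL·hr
subcutaneous injection tail: 273.1/0.44 = 620.682; AUC_ev,0→∞ = 1657.95 + 620.682 = 2278.632 ng/mL·hr
F = (AUC_ev/D_ev)/(AUC_iv/D_iv) = (2278.632/400)/(1902.227/200) = 5.69658/9.511135 = 0.5989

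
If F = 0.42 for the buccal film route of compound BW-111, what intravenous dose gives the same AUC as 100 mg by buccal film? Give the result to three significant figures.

D_iv = 42.0 mg

Systemic exposure from an extravascular dose = F × D_ev, so the equivalent IV dose is F × D_ev.
D_iv = F × D_ev = 0.42 × 100 = 42 mg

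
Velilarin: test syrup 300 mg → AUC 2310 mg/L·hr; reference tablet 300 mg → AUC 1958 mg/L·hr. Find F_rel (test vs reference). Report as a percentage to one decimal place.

F_rel = (AUC_test/D_test) / (AUC_ref/D_ref)
      = (2310/300) / (1958/300)
      = 7.7 / 6.52667 = 1.1798 = 117.98%

F_rel = 118.0%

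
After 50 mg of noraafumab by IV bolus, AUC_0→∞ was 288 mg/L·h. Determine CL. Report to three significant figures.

CL = 0.174 L/h

CL = Dose_iv / AUC_0→∞
   = 50 / 288 = 0.173611 L/h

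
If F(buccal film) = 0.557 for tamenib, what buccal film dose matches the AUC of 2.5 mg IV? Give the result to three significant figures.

D_buccal = 4.49 mg

For equal systemic exposure: F × D_ev = D_iv
D_ev = D_iv / F = 2.5 / 0.557 = 4.48833 mg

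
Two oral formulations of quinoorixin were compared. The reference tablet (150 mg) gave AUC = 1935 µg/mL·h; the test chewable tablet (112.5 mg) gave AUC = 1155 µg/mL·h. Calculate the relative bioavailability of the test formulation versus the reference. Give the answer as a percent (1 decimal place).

F_rel = (AUC_test/D_test) / (AUC_ref/D_ref)
      = (1155/112.5) / (1935/150)
      = 10.2667 / 12.9 = 0.7959 = 79.59%

F_rel = 79.6%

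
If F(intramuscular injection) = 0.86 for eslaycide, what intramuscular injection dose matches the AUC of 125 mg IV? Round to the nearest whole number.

D_intramuscular = 145 mg

For equal systemic exposure: F × D_ev = D_iv
D_ev = D_iv / F = 125 / 0.86 = 145.349 mg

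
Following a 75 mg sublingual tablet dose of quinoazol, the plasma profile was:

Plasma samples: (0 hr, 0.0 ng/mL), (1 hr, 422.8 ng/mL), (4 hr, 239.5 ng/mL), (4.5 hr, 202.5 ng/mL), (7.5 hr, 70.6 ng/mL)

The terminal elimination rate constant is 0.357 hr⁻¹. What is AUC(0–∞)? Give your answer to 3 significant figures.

Trapezoidal AUC_0→7.5:
  [0→1]: (0.0+422.8)/2 × 1 = 211.4
  [1→4]: (422.8+239.5)/2 × 3 = 993.45
  [4→4.5]: (239.5+202.5)/2 × 0.5 = 110.5
  [4.5→7.5]: (202.5+70.6)/2 × 3 = 409.65
  Sum = 1725.0 ng/mL·hr
Extrapolated tail: C_last / k_e = 70.6 / 0.357 = 197.759
AUC_0→∞ = 1725.0 + 197.759 = 1922.759 ng/mL·hr

AUC = 1920 ng/mL·hr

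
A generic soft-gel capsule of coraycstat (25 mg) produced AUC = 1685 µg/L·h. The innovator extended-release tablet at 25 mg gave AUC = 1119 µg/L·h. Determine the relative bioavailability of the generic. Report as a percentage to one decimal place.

F_rel = (AUC_test/D_test) / (AUC_ref/D_ref)
      = (1685/25) / (1119/25)
      = 67.4 / 44.76 = 1.5058 = 150.58%

F_rel = 150.6%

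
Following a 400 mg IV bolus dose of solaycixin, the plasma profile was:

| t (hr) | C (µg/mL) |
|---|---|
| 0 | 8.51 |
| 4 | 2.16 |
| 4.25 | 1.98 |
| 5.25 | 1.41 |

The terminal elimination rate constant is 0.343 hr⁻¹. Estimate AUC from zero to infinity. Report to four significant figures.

AUC = 27.66 µg/mL·hr

Trapezoidal AUC_0→5.25:
  [0→4]: (8.51+2.16)/2 × 4 = 21.34
  [4→4.25]: (2.16+1.98)/2 × 0.25 = 0.5175
  [4.25→5.25]: (1.98+1.41)/2 × 1 = 1.695
  Sum = 23.5525 µg/mL·hr
Extrapolated tail: C_last / k_e = 1.41 / 0.343 = 4.111
AUC_0→∞ = 23.5525 + 4.111 = 27.6635 µg/mL·hr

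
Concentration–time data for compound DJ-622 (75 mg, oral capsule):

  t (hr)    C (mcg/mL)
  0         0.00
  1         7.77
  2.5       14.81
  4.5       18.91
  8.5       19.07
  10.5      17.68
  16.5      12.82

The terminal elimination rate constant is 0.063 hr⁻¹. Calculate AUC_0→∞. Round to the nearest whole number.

AUC = 462 mcg/mL·hr

Trapezoidal AUC_0→16.5:
  [0→1]: (0.00+7.77)/2 × 1 = 3.885
  [1→2.5]: (7.77+14.81)/2 × 1.5 = 16.935
  [2.5→4.5]: (14.81+18.91)/2 × 2 = 33.72
  [4.5→8.5]: (18.91+19.07)/2 × 4 = 75.96
  [8.5→10.5]: (19.07+17.68)/2 × 2 = 36.75
  [10.5→16.5]: (17.68+12.82)/2 × 6 = 91.5
  Sum = 258.75 mcg/mL·hr
Extrapolated tail: C_last / k_e = 12.82 / 0.063 = 203.492
AUC_0→∞ = 258.75 + 203.492 = 462.242 mcg/mL·hr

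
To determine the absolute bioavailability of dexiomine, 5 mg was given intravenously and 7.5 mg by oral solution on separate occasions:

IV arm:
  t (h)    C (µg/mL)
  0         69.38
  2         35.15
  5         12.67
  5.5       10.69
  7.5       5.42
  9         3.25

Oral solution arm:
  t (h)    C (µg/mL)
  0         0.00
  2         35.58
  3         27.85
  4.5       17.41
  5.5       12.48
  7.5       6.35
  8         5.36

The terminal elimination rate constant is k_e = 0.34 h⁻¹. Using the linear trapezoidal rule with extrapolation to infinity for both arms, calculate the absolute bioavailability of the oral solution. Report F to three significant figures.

Trapezoidal AUC_0→9 (IV):
  [0→2]: (69.38+35.15)/2 × 2 = 104.53
  [2→5]: (35.15+12.67)/2 × 3 = 71.73
  [5→5.5]: (12.67+10.69)/2 × 0.5 = 5.84
  [5.5→7.5]: (10.69+5.42)/2 × 2 = 16.11
  [7.5→9]: (5.42+3.25)/2 × 1.5 = 6.5025
  Sum = 204.7125 µg/mL·h
IV tail: 3.25/0.34 = 9.559; AUC_iv,0→∞ = 204.7125 + 9.559 = 214.2715 µg/mL·h
Trapezoidal AUC_0→8 (oral solution):
  [0→2]: (0.00+35.58)/2 × 2 = 35.58
  [2→3]: (35.58+27.85)/2 × 1 = 31.715
  [3→4.5]: (27.85+17.41)/2 × 1.5 = 33.945
  [4.5→5.5]: (17.41+12.48)/2 × 1 = 14.945
  [5.5→7.5]: (12.48+6.35)/2 × 2 = 18.83
  [7.5→8]: (6.35+5.36)/2 × 0.5 = 2.9275
  Sum = 137.9425 µg/mL·h
oral solution tail: 5.36/0.34 = 15.765; AUC_ev,0→∞ = 137.9425 + 15.765 = 153.7075 µg/mL·h
F = (AUC_ev/D_ev)/(AUC_iv/D_iv) = (153.7075/7.5)/(214.2715/5) = 20.4943/42.8543 = 0.4782

F = 0.478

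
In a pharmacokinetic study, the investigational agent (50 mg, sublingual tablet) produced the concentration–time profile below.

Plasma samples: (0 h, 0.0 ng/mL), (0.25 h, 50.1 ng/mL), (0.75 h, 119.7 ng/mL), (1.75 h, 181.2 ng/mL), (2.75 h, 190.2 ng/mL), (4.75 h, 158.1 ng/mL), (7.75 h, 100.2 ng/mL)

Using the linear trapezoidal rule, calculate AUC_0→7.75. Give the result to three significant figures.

Trapezoidal AUC_0→7.75:
  [0→0.25]: (0.0+50.1)/2 × 0.25 = 6.2625
  [0.25→0.75]: (50.1+119.7)/2 × 0.5 = 42.45
  [0.75→1.75]: (119.7+181.2)/2 × 1 = 150.45
  [1.75→2.75]: (181.2+190.2)/2 × 1 = 185.7
  [2.75→4.75]: (190.2+158.1)/2 × 2 = 348.3
  [4.75→7.75]: (158.1+100.2)/2 × 3 = 387.45
  Sum = 1120.6125 ng/mL·h

AUC = 1120 ng/mL·h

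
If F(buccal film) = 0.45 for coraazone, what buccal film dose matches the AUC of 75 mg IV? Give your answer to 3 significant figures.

D_buccal = 167 mg

For equal systemic exposure: F × D_ev = D_iv
D_ev = D_iv / F = 75 / 0.45 = 166.667 mg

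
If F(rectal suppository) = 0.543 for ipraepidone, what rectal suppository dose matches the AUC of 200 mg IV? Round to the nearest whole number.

D_rectal = 368 mg

For equal systemic exposure: F × D_ev = D_iv
D_ev = D_iv / F = 200 / 0.543 = 368.324 mg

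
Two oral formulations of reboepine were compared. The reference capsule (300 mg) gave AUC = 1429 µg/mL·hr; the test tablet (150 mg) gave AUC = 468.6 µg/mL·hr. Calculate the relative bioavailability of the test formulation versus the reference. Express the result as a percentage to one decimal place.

F_rel = 65.6%

F_rel = (AUC_test/D_test) / (AUC_ref/D_ref)
      = (468.6/150) / (1429/300)
      = 3.124 / 4.76333 = 0.6558 = 65.58%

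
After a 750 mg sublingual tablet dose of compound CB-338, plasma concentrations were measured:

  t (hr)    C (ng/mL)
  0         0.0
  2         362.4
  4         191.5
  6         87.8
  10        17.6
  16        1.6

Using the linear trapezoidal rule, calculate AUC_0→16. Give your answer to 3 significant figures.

AUC = 1460 ng/mL·hr

Trapezoidal AUC_0→16:
  [0→2]: (0.0+362.4)/2 × 2 = 362.4
  [2→4]: (362.4+191.5)/2 × 2 = 553.9
  [4→6]: (191.5+87.8)/2 × 2 = 279.3
  [6→10]: (87.8+17.6)/2 × 4 = 210.8
  [10→16]: (17.6+1.6)/2 × 6 = 57.6
  Sum = 1464.0 ng/mL·hr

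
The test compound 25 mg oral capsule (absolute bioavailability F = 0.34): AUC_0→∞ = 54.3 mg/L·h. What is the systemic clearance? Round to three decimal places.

CL = 0.157 L/h

CL = F × Dose / AUC_0→∞
   = 0.34 × 25 / 54.3 = 0.156538 L/h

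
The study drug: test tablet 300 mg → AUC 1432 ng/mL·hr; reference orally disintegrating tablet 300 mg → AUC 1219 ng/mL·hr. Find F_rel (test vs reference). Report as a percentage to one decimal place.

F_rel = 117.5%

F_rel = (AUC_test/D_test) / (AUC_ref/D_ref)
      = (1432/300) / (1219/300)
      = 4.77333 / 4.06333 = 1.1747 = 117.47%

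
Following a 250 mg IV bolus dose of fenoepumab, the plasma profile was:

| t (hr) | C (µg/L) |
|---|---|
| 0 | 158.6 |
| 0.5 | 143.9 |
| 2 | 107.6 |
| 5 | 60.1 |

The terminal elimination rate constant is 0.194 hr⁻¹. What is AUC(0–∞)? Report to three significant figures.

AUC = 826 µg/L·hr

Trapezoidal AUC_0→5:
  [0→0.5]: (158.6+143.9)/2 × 0.5 = 75.625
  [0.5→2]: (143.9+107.6)/2 × 1.5 = 188.625
  [2→5]: (107.6+60.1)/2 × 3 = 251.55
  Sum = 515.8 µg/L·hr
Extrapolated tail: C_last / k_e = 60.1 / 0.194 = 309.794
AUC_0→∞ = 515.8 + 309.794 = 825.594 µg/L·hr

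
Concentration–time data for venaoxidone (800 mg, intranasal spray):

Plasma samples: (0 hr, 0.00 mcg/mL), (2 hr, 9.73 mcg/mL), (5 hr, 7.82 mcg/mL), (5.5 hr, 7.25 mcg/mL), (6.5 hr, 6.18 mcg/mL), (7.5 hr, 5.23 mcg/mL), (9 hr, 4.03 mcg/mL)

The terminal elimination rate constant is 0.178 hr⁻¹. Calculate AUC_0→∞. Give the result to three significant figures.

AUC = 81.8 mcg/mL·hr

Trapezoidal AUC_0→9:
  [0→2]: (0.00+9.73)/2 × 2 = 9.73
  [2→5]: (9.73+7.82)/2 × 3 = 26.325
  [5→5.5]: (7.82+7.25)/2 × 0.5 = 3.7675
  [5.5→6.5]: (7.25+6.18)/2 × 1 = 6.715
  [6.5→7.5]: (6.18+5.23)/2 × 1 = 5.705
  [7.5→9]: (5.23+4.03)/2 × 1.5 = 6.945
  Sum = 59.1875 mcg/mL·hr
Extrapolated tail: C_last / k_e = 4.03 / 0.178 = 22.640
AUC_0→∞ = 59.1875 + 22.640 = 81.8275 mcg/mL·hr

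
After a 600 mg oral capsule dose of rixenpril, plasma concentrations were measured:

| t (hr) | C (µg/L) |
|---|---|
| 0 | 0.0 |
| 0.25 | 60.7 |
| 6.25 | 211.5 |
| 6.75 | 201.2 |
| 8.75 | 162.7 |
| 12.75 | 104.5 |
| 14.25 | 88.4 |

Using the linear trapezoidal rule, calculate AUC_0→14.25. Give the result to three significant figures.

AUC = 1970 µg/L·hr

Trapezoidal AUC_0→14.25:
  [0→0.25]: (0.0+60.7)/2 × 0.25 = 7.5875
  [0.25→6.25]: (60.7+211.5)/2 × 6 = 816.6
  [6.25→6.75]: (211.5+201.2)/2 × 0.5 = 103.175
  [6.75→8.75]: (201.2+162.7)/2 × 2 = 363.9
  [8.75→12.75]: (162.7+104.5)/2 × 4 = 534.4
  [12.75→14.25]: (104.5+88.4)/2 × 1.5 = 144.675
  Sum = 1970.3375 µg/L·hr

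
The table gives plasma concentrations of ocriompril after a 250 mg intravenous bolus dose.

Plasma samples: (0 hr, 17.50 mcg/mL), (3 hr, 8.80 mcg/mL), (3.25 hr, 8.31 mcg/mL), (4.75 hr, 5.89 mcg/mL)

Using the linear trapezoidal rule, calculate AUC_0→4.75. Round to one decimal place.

Trapezoidal AUC_0→4.75:
  [0→3]: (17.50+8.80)/2 × 3 = 39.45
  [3→3.25]: (8.80+8.31)/2 × 0.25 = 2.13875
  [3.25→4.75]: (8.31+5.89)/2 × 1.5 = 10.65
  Sum = 52.23875 mcg/mL·hr

AUC = 52.2 mcg/mL·hr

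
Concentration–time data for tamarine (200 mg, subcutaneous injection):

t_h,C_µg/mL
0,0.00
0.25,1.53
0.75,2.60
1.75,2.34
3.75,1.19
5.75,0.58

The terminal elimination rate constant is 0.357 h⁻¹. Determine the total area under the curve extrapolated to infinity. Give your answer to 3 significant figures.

AUC = 10.6 µg/mL·h

Trapezoidal AUC_0→5.75:
  [0→0.25]: (0.00+1.53)/2 × 0.25 = 0.19125
  [0.25→0.75]: (1.53+2.60)/2 × 0.5 = 1.0325
  [0.75→1.75]: (2.60+2.34)/2 × 1 = 2.47
  [1.75→3.75]: (2.34+1.19)/2 × 2 = 3.53
  [3.75→5.75]: (1.19+0.58)/2 × 2 = 1.77
  Sum = 8.99375 µg/mL·h
Extrapolated tail: C_last / k_e = 0.58 / 0.357 = 1.625
AUC_0→∞ = 8.99375 + 1.625 = 10.61875 µg/mL·h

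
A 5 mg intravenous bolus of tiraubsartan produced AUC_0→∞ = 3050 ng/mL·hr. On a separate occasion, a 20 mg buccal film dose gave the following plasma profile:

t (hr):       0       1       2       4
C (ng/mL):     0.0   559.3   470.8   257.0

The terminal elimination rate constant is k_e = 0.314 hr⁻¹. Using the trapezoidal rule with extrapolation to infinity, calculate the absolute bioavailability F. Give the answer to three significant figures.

F = 0.192

Trapezoidal AUC_0→4 (buccal film):
  [0→1]: (0.0+559.3)/2 × 1 = 279.65
  [1→2]: (559.3+470.8)/2 × 1 = 515.05
  [2→4]: (470.8+257.0)/2 × 2 = 727.8
  Sum = 1522.5 ng/mL·hr
Tail: C_last/k_e = 257.0/0.314 = 818.471
AUC_0→∞ (buccal film) = 1522.5 + 818.471 = 2340.971 ng/mL·hr
F = (AUC_ev/D_ev)/(AUC_iv/D_iv) = (2340.971/20)/(3050/5) = 117.04855/610 = 0.1919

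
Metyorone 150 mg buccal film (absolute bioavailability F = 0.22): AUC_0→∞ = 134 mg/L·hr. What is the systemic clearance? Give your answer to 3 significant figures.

CL = F × Dose / AUC_0→∞
   = 0.22 × 150 / 134 = 0.246269 L/hr

CL = 0.246 L/hr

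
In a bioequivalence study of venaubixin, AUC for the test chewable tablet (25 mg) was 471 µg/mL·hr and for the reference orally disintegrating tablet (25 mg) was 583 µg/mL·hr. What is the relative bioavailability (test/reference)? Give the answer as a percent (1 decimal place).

F_rel = 80.8%

F_rel = (AUC_test/D_test) / (AUC_ref/D_ref)
      = (471/25) / (583/25)
      = 18.84 / 23.32 = 0.8079 = 80.79%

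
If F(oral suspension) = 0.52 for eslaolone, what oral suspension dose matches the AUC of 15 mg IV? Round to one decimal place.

D_oral = 28.8 mg

For equal systemic exposure: F × D_ev = D_iv
D_ev = D_iv / F = 15 / 0.52 = 28.8462 mg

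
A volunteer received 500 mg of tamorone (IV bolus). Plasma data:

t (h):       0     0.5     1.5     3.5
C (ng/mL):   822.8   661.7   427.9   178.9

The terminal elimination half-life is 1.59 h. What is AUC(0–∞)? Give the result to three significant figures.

AUC = 1930 ng/mL·h

Trapezoidal AUC_0→3.5:
  [0→0.5]: (822.8+661.7)/2 × 0.5 = 371.125
  [0.5→1.5]: (661.7+427.9)/2 × 1 = 544.8
  [1.5→3.5]: (427.9+178.9)/2 × 2 = 606.8
  Sum = 1522.725 ng/mL·h
k_e = ln2 / t½ = 0.693147 / 1.59 = 0.4359 h^-1
Extrapolated tail: C_last / k_e = 178.9 / 0.4359 = 410.415
AUC_0→∞ = 1522.725 + 410.415 = 1933.14 ng/mL·h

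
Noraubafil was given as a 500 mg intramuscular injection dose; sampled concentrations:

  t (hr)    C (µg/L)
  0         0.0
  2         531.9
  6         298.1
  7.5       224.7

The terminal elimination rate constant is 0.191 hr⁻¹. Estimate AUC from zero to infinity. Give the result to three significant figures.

Trapezoidal AUC_0→7.5:
  [0→2]: (0.0+531.9)/2 × 2 = 531.9
  [2→6]: (531.9+298.1)/2 × 4 = 1660.0
  [6→7.5]: (298.1+224.7)/2 × 1.5 = 392.1
  Sum = 2584.0 µg/L·hr
Extrapolated tail: C_last / k_e = 224.7 / 0.191 = 1176.440
AUC_0→∞ = 2584.0 + 1176.440 = 3760.44 µg/L·hr

AUC = 3760 µg/L·hr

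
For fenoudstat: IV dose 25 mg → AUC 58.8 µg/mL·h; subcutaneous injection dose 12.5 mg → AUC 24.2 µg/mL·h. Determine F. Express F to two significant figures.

F = 0.82

F = (AUC_ev / D_ev) / (AUC_iv / D_iv)
  = (24.2/12.5) / (58.8/25)
  = 1.936 / 2.352 = 0.8231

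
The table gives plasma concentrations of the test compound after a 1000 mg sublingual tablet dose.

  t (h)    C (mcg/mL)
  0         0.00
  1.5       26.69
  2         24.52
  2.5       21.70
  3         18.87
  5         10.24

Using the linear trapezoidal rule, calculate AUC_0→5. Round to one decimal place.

Trapezoidal AUC_0→5:
  [0→1.5]: (0.00+26.69)/2 × 1.5 = 20.0175
  [1.5→2]: (26.69+24.52)/2 × 0.5 = 12.8025
  [2→2.5]: (24.52+21.70)/2 × 0.5 = 11.555
  [2.5→3]: (21.70+18.87)/2 × 0.5 = 10.1425
  [3→5]: (18.87+10.24)/2 × 2 = 29.11
  Sum = 83.6275 mcg/mL·h

AUC = 83.6 mcg/mL·h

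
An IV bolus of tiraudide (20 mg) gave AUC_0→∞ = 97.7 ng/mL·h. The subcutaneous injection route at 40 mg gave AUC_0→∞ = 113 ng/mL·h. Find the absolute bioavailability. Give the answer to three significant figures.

F = (AUC_ev / D_ev) / (AUC_iv / D_iv)
  = (113/40) / (97.7/20)
  = 2.825 / 4.885 = 0.5783

F = 0.578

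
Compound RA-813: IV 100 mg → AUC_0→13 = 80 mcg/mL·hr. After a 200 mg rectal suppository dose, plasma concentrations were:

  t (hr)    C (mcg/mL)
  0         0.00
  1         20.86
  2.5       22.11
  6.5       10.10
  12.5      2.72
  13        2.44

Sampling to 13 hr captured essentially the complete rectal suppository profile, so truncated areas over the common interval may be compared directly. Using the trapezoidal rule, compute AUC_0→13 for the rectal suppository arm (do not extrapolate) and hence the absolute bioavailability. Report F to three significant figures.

F = 0.918

Trapezoidal AUC_0→13 (rectal suppository):
  [0→1]: (0.00+20.86)/2 × 1 = 10.43
  [1→2.5]: (20.86+22.11)/2 × 1.5 = 32.2275
  [2.5→6.5]: (22.11+10.10)/2 × 4 = 64.42
  [6.5→12.5]: (10.10+2.72)/2 × 6 = 38.46
  [12.5→13]: (2.72+2.44)/2 × 0.5 = 1.29
  Sum = 146.8275 mcg/mL·hr
F = (AUC_ev/D_ev)/(AUC_iv/D_iv) = (146.8275/200)/(80/100) = 0.7341375/0.8 = 0.9177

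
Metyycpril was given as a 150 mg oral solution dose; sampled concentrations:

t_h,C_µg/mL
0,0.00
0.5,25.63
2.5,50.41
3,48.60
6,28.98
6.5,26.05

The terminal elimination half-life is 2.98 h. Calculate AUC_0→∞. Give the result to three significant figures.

Trapezoidal AUC_0→6.5:
  [0→0.5]: (0.00+25.63)/2 × 0.5 = 6.4075
  [0.5→2.5]: (25.63+50.41)/2 × 2 = 76.04
  [2.5→3]: (50.41+48.60)/2 × 0.5 = 24.7525
  [3→6]: (48.60+28.98)/2 × 3 = 116.37
  [6→6.5]: (28.98+26.05)/2 × 0.5 = 13.7575
  Sum = 237.3275 µg/mL·h
k_e = ln2 / t½ = 0.693147 / 2.98 = 0.2326 h^-1
Extrapolated tail: C_last / k_e = 26.05 / 0.2326 = 111.995
AUC_0→∞ = 237.3275 + 111.995 = 349.3225 µg/mL·h

AUC = 349 µg/mL·h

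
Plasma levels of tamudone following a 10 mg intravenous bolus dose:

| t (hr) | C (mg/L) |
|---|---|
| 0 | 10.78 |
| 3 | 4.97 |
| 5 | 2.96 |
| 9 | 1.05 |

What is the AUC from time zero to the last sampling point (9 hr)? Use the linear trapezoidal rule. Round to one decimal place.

AUC = 39.6 mg/L·hr

Trapezoidal AUC_0→9:
  [0→3]: (10.78+4.97)/2 × 3 = 23.625
  [3→5]: (4.97+2.96)/2 × 2 = 7.93
  [5→9]: (2.96+1.05)/2 × 4 = 8.02
  Sum = 39.575 mg/L·hr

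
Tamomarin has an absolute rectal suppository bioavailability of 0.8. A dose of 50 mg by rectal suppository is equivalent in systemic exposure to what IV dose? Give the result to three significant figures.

Systemic exposure from an extravascular dose = F × D_ev, so the equivalent IV dose is F × D_ev.
D_iv = F × D_ev = 0.8 × 50 = 40 mg

D_iv = 40.0 mg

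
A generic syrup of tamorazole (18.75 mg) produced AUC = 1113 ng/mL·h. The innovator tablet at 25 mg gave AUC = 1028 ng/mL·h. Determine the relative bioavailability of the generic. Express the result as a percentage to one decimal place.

F_rel = 144.4%

F_rel = (AUC_test/D_test) / (AUC_ref/D_ref)
      = (1113/18.75) / (1028/25)
      = 59.36 / 41.12 = 1.4436 = 144.36%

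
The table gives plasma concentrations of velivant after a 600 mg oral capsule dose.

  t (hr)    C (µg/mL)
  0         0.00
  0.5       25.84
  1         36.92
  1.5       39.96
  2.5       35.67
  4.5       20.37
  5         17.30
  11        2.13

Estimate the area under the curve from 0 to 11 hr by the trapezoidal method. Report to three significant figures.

AUC = 203 µg/mL·hr

Trapezoidal AUC_0→11:
  [0→0.5]: (0.00+25.84)/2 × 0.5 = 6.46
  [0.5→1]: (25.84+36.92)/2 × 0.5 = 15.69
  [1→1.5]: (36.92+39.96)/2 × 0.5 = 19.22
  [1.5→2.5]: (39.96+35.67)/2 × 1 = 37.815
  [2.5→4.5]: (35.67+20.37)/2 × 2 = 56.04
  [4.5→5]: (20.37+17.30)/2 × 0.5 = 9.4175
  [5→11]: (17.30+2.13)/2 × 6 = 58.29
  Sum = 202.9325 µg/mL·hr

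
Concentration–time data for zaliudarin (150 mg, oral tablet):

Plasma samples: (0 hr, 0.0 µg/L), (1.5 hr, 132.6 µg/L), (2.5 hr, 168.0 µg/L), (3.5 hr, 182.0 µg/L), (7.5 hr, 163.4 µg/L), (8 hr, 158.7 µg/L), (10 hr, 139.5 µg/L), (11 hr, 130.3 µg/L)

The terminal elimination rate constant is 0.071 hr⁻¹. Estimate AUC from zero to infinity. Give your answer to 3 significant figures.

AUC = 3460 µg/L·hr

Trapezoidal AUC_0→11:
  [0→1.5]: (0.0+132.6)/2 × 1.5 = 99.45
  [1.5→2.5]: (132.6+168.0)/2 × 1 = 150.3
  [2.5→3.5]: (168.0+182.0)/2 × 1 = 175.0
  [3.5→7.5]: (182.0+163.4)/2 × 4 = 690.8
  [7.5→8]: (163.4+158.7)/2 × 0.5 = 80.525
  [8→10]: (158.7+139.5)/2 × 2 = 298.2
  [10→11]: (139.5+130.3)/2 × 1 = 134.9
  Sum = 1629.175 µg/L·hr
Extrapolated tail: C_last / k_e = 130.3 / 0.071 = 1835.211
AUC_0→∞ = 1629.175 + 1835.211 = 3464.386 µg/L·hr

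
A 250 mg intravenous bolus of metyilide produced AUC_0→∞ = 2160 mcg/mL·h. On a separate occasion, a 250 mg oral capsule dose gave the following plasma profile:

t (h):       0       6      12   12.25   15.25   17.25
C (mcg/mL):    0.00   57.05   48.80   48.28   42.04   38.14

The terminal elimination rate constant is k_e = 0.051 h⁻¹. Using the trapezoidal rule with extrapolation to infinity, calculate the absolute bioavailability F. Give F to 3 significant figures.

F = 0.678

Trapezoidal AUC_0→17.25 (oral capsule):
  [0→6]: (0.00+57.05)/2 × 6 = 171.15
  [6→12]: (57.05+48.80)/2 × 6 = 317.55
  [12→12.25]: (48.80+48.28)/2 × 0.25 = 12.135
  [12.25→15.25]: (48.28+42.04)/2 × 3 = 135.48
  [15.25→17.25]: (42.04+38.14)/2 × 2 = 80.18
  Sum = 716.495 mcg/mL·h
Tail: C_last/k_e = 38.14/0.051 = 747.843
AUC_0→∞ (oral capsule) = 716.495 + 747.843 = 1464.338 mcg/mL·h
F = (AUC_ev/D_ev)/(AUC_iv/D_iv) = (1464.338/250)/(2160/250) = 5.857352/8.64 = 0.6779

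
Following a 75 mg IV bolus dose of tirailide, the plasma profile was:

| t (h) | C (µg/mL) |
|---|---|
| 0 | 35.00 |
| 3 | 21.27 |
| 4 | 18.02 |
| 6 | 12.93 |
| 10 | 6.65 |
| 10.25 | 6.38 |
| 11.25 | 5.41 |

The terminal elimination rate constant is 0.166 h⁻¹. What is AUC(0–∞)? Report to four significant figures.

AUC = 214.3 µg/mL·h

Trapezoidal AUC_0→11.25:
  [0→3]: (35.00+21.27)/2 × 3 = 84.405
  [3→4]: (21.27+18.02)/2 × 1 = 19.645
  [4→6]: (18.02+12.93)/2 × 2 = 30.95
  [6→10]: (12.93+6.65)/2 × 4 = 39.16
  [10→10.25]: (6.65+6.38)/2 × 0.25 = 1.62875
  [10.25→11.25]: (6.38+5.41)/2 × 1 = 5.895
  Sum = 181.68375 µg/mL·h
Extrapolated tail: C_last / k_e = 5.41 / 0.166 = 32.590
AUC_0→∞ = 181.68375 + 32.590 = 214.27375 µg/mL·h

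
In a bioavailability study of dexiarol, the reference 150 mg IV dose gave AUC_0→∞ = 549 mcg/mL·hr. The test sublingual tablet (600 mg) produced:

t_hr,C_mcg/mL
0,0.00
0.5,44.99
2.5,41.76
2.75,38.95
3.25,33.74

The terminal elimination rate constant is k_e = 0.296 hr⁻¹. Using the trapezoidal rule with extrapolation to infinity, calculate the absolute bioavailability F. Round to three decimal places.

F = 0.109

Trapezoidal AUC_0→3.25 (sublingual tablet):
  [0→0.5]: (0.00+44.99)/2 × 0.5 = 11.2475
  [0.5→2.5]: (44.99+41.76)/2 × 2 = 86.75
  [2.5→2.75]: (41.76+38.95)/2 × 0.25 = 10.08875
  [2.75→3.25]: (38.95+33.74)/2 × 0.5 = 18.1725
  Sum = 126.25875 mcg/mL·hr
Tail: C_last/k_e = 33.74/0.296 = 113.986
AUC_0→∞ (sublingual tablet) = 126.25875 + 113.986 = 240.24475 mcg/mL·hr
F = (AUC_ev/D_ev)/(AUC_iv/D_iv) = (240.24475/600)/(549/150) = 0.400408/3.66 = 0.1094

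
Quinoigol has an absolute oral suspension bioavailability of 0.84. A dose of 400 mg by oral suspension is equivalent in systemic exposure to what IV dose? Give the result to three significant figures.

Systemic exposure from an extravascular dose = F × D_ev, so the equivalent IV dose is F × D_ev.
D_iv = F × D_ev = 0.84 × 400 = 336 mg

D_iv = 336 mg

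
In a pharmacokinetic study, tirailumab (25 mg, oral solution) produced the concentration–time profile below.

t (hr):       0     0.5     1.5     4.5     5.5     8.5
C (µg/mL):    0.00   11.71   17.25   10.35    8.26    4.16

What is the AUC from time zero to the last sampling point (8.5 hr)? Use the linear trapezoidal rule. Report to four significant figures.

Trapezoidal AUC_0→8.5:
  [0→0.5]: (0.00+11.71)/2 × 0.5 = 2.9275
  [0.5→1.5]: (11.71+17.25)/2 × 1 = 14.48
  [1.5→4.5]: (17.25+10.35)/2 × 3 = 41.4
  [4.5→5.5]: (10.35+8.26)/2 × 1 = 9.305
  [5.5→8.5]: (8.26+4.16)/2 × 3 = 18.63
  Sum = 86.7425 µg/mL·hr

AUC = 86.74 µg/mL·hr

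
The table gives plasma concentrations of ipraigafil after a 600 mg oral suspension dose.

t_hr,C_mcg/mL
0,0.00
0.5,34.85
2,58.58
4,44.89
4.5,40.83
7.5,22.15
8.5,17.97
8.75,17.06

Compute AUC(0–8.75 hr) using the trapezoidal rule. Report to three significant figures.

Trapezoidal AUC_0→8.75:
  [0→0.5]: (0.00+34.85)/2 × 0.5 = 8.7125
  [0.5→2]: (34.85+58.58)/2 × 1.5 = 70.0725
  [2→4]: (58.58+44.89)/2 × 2 = 103.47
  [4→4.5]: (44.89+40.83)/2 × 0.5 = 21.43
  [4.5→7.5]: (40.83+22.15)/2 × 3 = 94.47
  [7.5→8.5]: (22.15+17.97)/2 × 1 = 20.06
  [8.5→8.75]: (17.97+17.06)/2 × 0.25 = 4.37875
  Sum = 322.59375 mcg/mL·hr

AUC = 323 mcg/mL·hr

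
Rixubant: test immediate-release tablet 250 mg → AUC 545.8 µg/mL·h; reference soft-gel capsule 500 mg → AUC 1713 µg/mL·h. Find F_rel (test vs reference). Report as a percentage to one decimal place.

F_rel = (AUC_test/D_test) / (AUC_ref/D_ref)
      = (545.8/250) / (1713/500)
      = 2.1832 / 3.426 = 0.6372 = 63.72%

F_rel = 63.7%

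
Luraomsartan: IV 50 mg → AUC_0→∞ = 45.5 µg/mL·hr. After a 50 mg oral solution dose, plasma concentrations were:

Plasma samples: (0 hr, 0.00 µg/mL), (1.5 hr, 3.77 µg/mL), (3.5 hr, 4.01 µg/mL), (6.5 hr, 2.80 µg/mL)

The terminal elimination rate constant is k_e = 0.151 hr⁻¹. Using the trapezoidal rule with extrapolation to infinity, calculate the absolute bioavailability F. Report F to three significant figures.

F = 0.865

Trapezoidal AUC_0→6.5 (oral solution):
  [0→1.5]: (0.00+3.77)/2 × 1.5 = 2.8275
  [1.5→3.5]: (3.77+4.01)/2 × 2 = 7.78
  [3.5→6.5]: (4.01+2.80)/2 × 3 = 10.215
  Sum = 20.8225 µg/mL·hr
Tail: C_last/k_e = 2.80/0.151 = 18.543
AUC_0→∞ (oral solution) = 20.8225 + 18.543 = 39.3655 µg/mL·hr
F = (AUC_ev/D_ev)/(AUC_iv/D_iv) = (39.3655/50)/(45.5/50) = 0.78731/0.91 = 0.8652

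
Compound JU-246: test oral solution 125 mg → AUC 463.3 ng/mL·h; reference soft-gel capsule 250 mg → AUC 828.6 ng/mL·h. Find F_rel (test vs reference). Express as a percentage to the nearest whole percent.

F_rel = (AUC_test/D_test) / (AUC_ref/D_ref)
      = (463.3/125) / (828.6/250)
      = 3.7064 / 3.3144 = 1.1183 = 111.83%

F_rel = 112%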